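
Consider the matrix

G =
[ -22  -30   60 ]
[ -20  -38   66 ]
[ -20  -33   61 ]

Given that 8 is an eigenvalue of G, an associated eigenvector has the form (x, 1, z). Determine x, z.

1, 1

We need (G - 8I)v = 0.
G - 8I = [[-30, -30, 60], [-20, -46, 66], [-20, -33, 53]].
Row 1: (-30)·x + (-30)·1 + (60)·z = 0
Row 2: (-20)·x + (-46)·1 + (66)·z = 0
Row 3: (-20)·x + (-33)·1 + (53)·z = 0
Solving gives x = 1, z = 1.
Check: G·(1, 1, 1) = (8, 8, 8) = 8·(1, 1, 1).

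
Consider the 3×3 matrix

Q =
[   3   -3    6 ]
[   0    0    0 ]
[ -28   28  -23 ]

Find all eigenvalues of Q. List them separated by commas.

-11, -9, 0

Compute the characteristic polynomial p(λ) = det(λI - Q).
Expanding along the first row, p(λ) = λ^3 + 20λ^2 + 99λ.
Rational-root test: λ = 0 gives p(0) = 0.
Factor out λ: p(λ) = λ·(λ^2 + 20λ + 99).
The quadratic factors as (λ + 11)·(λ + 9).
Eigenvalues: -11, -9, 0.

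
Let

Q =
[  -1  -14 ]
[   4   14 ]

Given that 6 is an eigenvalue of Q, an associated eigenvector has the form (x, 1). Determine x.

-2

We need (Q - 6I)v = 0.
Q - 6I = [[-7, -14], [4, 8]].
Row 1: (-7)·x + (-14)·1 = 0
Row 2: (4)·x + (8)·1 = 0
Solving gives x = -2.
Check: Q·(-2, 1) = (-12, 6) = 6·(-2, 1).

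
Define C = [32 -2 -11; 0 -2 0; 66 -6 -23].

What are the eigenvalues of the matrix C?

The characteristic polynomial is p(λ) = det(λI - C).
Expanding the 3×3 determinant: p(λ) = λ^3 - 7λ^2 - 28λ - 20.
Rational-root test: λ = -1 gives p(-1) = 0.
Factor out (λ + 1): p(λ) = (λ + 1)·(λ^2 - 8λ - 20).
The quadratic factors as (λ + 2)·(λ - 10).
Eigenvalues: -2, -1, 10.

-2, -1, 10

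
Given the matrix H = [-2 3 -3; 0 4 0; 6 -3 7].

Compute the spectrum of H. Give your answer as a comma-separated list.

The characteristic polynomial is p(s) = det(sI - H).
Cofactor expansion gives p(s) = s^3 - 9s^2 + 24s - 16.
Since p(4) = 0, s = 4 is a root.
Factor out (s - 4): p(s) = (s - 4)·(s^2 - 5s + 4).
The quadratic factors as (s - 1)·(s - 4).
Eigenvalues: 1, 4, 4.

1, 4, 4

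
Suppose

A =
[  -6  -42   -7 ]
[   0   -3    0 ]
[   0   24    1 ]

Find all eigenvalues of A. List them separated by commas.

-6, -3, 1

Set up det(rI - A) = 0.
Expanding along the first row, p(r) = r^3 + 8r^2 + 9r - 18.
Try r = 1: p(1) = 0, so 1 is a root.
Factor out (r - 1): p(r) = (r - 1)·(r^2 + 9r + 18).
The quadratic factors as (r + 6)·(r + 3).
Eigenvalues: -6, -3, 1.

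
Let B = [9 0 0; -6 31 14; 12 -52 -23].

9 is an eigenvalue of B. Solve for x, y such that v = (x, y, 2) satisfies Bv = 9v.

We need (B - 9I)v = 0.
B - 9I = [[0, 0, 0], [-6, 22, 14], [12, -52, -32]].
Row 1: (0)·x + (0)·y + (0)·2 = 0
Row 2: (-6)·x + (22)·y + (14)·2 = 0
Row 3: (12)·x + (-52)·y + (-32)·2 = 0
Solving gives x = 1, y = -1.
Check: B·(1, -1, 2) = (9, -9, 18) = 9·(1, -1, 2).

1, -1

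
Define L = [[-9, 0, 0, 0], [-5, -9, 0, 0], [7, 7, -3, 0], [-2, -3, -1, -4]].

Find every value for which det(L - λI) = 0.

-9, -9, -4, -3

L is lower triangular, so its eigenvalues are the diagonal entries.
Diagonal: -9, -9, -3, -4.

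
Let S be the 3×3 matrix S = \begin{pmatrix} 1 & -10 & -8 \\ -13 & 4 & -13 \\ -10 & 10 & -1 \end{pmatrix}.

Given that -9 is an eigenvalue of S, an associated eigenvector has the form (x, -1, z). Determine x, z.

-1, 0

We need (S + 9I)v = 0.
S + 9I = [[10, -10, -8], [-13, 13, -13], [-10, 10, 8]].
Row 1: (10)·x + (-10)·-1 + (-8)·z = 0
Row 2: (-13)·x + (13)·-1 + (-13)·z = 0
Row 3: (-10)·x + (10)·-1 + (8)·z = 0
Solving gives x = -1, z = 0.
Check: S·(-1, -1, 0) = (9, 9, 0) = -9·(-1, -1, 0).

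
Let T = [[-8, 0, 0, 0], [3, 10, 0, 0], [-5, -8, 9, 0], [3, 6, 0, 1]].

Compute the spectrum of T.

-8, 1, 9, 10

T is lower triangular, so its eigenvalues are the diagonal entries.
Diagonal: -8, 10, 9, 1.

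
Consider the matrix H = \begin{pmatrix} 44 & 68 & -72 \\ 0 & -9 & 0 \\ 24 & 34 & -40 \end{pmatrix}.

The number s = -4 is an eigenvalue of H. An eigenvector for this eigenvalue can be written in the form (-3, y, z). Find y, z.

0, -2

We need (H + 4I)v = 0.
H + 4I = [[48, 68, -72], [0, -5, 0], [24, 34, -36]].
Row 1: (48)·-3 + (68)·y + (-72)·z = 0
Row 2: (0)·-3 + (-5)·y + (0)·z = 0
Row 3: (24)·-3 + (34)·y + (-36)·z = 0
Solving gives y = 0, z = -2.
Check: H·(-3, 0, -2) = (12, 0, 8) = -4·(-3, 0, -2).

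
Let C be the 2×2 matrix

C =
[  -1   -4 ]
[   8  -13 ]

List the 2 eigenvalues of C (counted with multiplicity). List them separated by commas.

det(C - λI) = (-1 - λ)(-13 - λ) - (-4)·(8) = λ^2 + 14λ + 45.
This factors as (λ + 9)·(λ + 5) = 0.
Eigenvalues: -9, -5.

-9, -5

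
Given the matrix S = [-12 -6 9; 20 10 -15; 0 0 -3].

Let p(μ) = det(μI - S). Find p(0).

0

p(0) = det(0·I − S) = det(−S) = (−1)^3·det(S).
det(S) = 0, so p(0) = 0.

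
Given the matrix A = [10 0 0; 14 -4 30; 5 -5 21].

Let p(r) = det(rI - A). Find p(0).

-660

p(0) = det(0·I − A) = det(−A) = (−1)^3·det(A).
det(A) = 660, so p(0) = -660.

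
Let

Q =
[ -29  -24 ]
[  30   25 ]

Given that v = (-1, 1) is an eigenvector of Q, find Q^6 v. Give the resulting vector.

(-15625, 15625)

First find the eigenvalue: Qv = (5, -5) = -5·(-1, 1), so λ = -5.
Then Q^6 v = λ^6·v = (-5)^6·(-1, 1) = 15625·(-1, 1) = (-15625, 15625).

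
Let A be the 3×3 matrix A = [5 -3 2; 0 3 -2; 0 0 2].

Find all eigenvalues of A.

A is upper triangular, so its eigenvalues are the diagonal entries.
Diagonal: 5, 3, 2.

2, 3, 5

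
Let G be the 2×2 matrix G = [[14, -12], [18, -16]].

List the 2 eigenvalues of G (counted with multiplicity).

det(G - lambda·I) = (14 - lambda)(-16 - lambda) - (-12)·(18) = lambda^2 + 2·lambda - 8.
This factors as (lambda + 4)·(lambda - 2) = 0.
Eigenvalues: -4, 2.

-4, 2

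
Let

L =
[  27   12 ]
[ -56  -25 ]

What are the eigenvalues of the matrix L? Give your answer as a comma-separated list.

-1, 3

det(L - sI) = (27 - s)(-25 - s) - (12)·(-56) = s^2 - 2s - 3.
This factors as (s + 1)·(s - 3) = 0.
Eigenvalues: -1, 3.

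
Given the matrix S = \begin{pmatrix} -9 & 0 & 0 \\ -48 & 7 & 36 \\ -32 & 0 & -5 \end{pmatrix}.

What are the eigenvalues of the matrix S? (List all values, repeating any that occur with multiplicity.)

-9, -5, 7

The characteristic polynomial is p(s) = det(sI - S).
Expanding the 3×3 determinant: p(s) = s^3 + 7s^2 - 53s - 315.
Rational-root test: s = 7 gives p(7) = 0.
Factor out (s - 7): p(s) = (s - 7)·(s^2 + 14s + 45).
The quadratic factors as (s + 9)·(s + 5).
Eigenvalues: -9, -5, 7.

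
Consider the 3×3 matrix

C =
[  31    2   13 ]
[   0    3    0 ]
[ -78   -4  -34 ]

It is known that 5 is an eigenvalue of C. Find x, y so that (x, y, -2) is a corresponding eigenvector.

We need (C - 5I)v = 0.
C - 5I = [[26, 2, 13], [0, -2, 0], [-78, -4, -39]].
Row 1: (26)·x + (2)·y + (13)·-2 = 0
Row 2: (0)·x + (-2)·y + (0)·-2 = 0
Row 3: (-78)·x + (-4)·y + (-39)·-2 = 0
Solving gives x = 1, y = 0.
Check: C·(1, 0, -2) = (5, 0, -10) = 5·(1, 0, -2).

1, 0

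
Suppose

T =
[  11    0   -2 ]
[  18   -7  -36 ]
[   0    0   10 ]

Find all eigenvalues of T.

Compute the characteristic polynomial p(s) = det(sI - T).
Cofactor expansion gives p(s) = s^3 - 14s^2 - 37s + 770.
Try s = 10: p(10) = 0, so 10 is a root.
Dividing by (s - 10) leaves s^2 - 4s - 77.
The quadratic factors as (s + 7)·(s - 11).
Eigenvalues: -7, 10, 11.

-7, 10, 11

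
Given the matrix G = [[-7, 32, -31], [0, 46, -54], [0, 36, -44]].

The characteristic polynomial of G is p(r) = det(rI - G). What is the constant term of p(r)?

-560

p(r) = r^3 + 5r^2 - 94r - 560.
The constant term is -560.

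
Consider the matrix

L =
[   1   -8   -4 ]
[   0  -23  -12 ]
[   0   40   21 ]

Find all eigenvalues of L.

Compute the characteristic polynomial p(lambda) = det(lambda·I - L).
Expanding the 3×3 determinant: p(lambda) = lambda^3 + lambda^2 - 5·lambda + 3.
Try lambda = -3: p(-3) = 0, so -3 is a root.
Dividing by (lambda + 3) leaves lambda^2 - 2·lambda + 1.
The quadratic factor is (lambda - 1)^2.
Eigenvalues: -3, 1, 1.

-3, 1, 1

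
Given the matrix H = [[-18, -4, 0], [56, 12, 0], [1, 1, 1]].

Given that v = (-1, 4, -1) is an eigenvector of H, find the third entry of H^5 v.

32

First find the eigenvalue: Hv = (2, -8, 2) = -2·(-1, 4, -1), so λ = -2.
Then H^5 v = λ^5·v = (-2)^5·(-1, 4, -1) = -32·(-1, 4, -1) = (32, -128, 32).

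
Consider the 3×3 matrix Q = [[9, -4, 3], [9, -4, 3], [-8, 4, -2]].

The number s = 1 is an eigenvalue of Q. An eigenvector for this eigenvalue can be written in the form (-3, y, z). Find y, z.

We need (Q - 1I)v = 0.
Q - 1I = [[8, -4, 3], [9, -5, 3], [-8, 4, -3]].
Row 1: (8)·-3 + (-4)·y + (3)·z = 0
Row 2: (9)·-3 + (-5)·y + (3)·z = 0
Row 3: (-8)·-3 + (4)·y + (-3)·z = 0
Solving gives y = -3, z = 4.
Check: Q·(-3, -3, 4) = (-3, -3, 4) = 1·(-3, -3, 4).

-3, 4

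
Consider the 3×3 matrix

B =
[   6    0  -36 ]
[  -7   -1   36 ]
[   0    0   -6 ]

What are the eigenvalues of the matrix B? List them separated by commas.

-6, -1, 6

The characteristic polynomial is p(μ) = det(μI - B).
Expanding along the first row, p(μ) = μ^3 + μ^2 - 36μ - 36.
Try μ = -6: p(-6) = 0, so -6 is a root.
Dividing by (μ + 6) leaves μ^2 - 5μ - 6.
The quadratic factors as (μ + 1)·(μ - 6).
Eigenvalues: -6, -1, 6.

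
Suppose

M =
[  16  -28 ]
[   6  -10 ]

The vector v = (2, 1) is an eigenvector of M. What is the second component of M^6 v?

64

First find the eigenvalue: Mv = (4, 2) = 2·(2, 1), so λ = 2.
Then M^6 v = λ^6·v = 2^6·(2, 1) = 64·(2, 1) = (128, 64).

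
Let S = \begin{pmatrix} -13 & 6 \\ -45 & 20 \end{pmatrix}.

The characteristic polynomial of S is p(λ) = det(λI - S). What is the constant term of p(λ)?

p(λ) = λ^2 - 7λ + 10.
The constant term is 10.

10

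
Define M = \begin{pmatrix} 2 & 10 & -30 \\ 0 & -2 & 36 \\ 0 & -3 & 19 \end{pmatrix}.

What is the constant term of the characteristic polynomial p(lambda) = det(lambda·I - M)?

-140

p(0) = det(0·I − M) = det(−M) = (−1)^3·det(M).
det(M) = 140, so p(0) = -140.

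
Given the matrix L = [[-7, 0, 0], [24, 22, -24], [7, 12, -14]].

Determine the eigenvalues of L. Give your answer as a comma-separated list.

-7, -2, 10

Compute the characteristic polynomial p(t) = det(tI - L).
Cofactor expansion gives p(t) = t^3 - t^2 - 76t - 140.
Try t = -2: p(-2) = 0, so -2 is a root.
Factor out (t + 2): p(t) = (t + 2)·(t^2 - 3t - 70).
The quadratic factors as (t + 7)·(t - 10).
Eigenvalues: -7, -2, 10.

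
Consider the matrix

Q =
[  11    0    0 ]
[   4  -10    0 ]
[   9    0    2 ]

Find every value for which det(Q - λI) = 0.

-10, 2, 11

Q is lower triangular, so its eigenvalues are the diagonal entries.
Diagonal: 11, -10, 2.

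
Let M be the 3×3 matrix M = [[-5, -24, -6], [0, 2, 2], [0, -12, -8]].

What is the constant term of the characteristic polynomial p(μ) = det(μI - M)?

40

p(0) = det(0·I − M) = det(−M) = (−1)^3·det(M).
det(M) = -40, so p(0) = 40.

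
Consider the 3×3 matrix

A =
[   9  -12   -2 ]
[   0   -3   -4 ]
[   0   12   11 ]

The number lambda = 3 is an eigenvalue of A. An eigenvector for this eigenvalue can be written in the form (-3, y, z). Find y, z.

We need (A - 3I)v = 0.
A - 3I = [[6, -12, -2], [0, -6, -4], [0, 12, 8]].
Row 1: (6)·-3 + (-12)·y + (-2)·z = 0
Row 2: (0)·-3 + (-6)·y + (-4)·z = 0
Row 3: (0)·-3 + (12)·y + (8)·z = 0
Solving gives y = -2, z = 3.
Check: A·(-3, -2, 3) = (-9, -6, 9) = 3·(-3, -2, 3).

-2, 3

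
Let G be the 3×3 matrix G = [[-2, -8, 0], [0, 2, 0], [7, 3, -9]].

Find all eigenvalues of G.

Set up det(λI - G) = 0.
Expanding the 3×3 determinant: p(λ) = λ^3 + 9λ^2 - 4λ - 36.
Since p(2) = 0, λ = 2 is a root.
Factor out (λ - 2): p(λ) = (λ - 2)·(λ^2 + 11λ + 18).
The quadratic factors as (λ + 9)·(λ + 2).
Eigenvalues: -9, -2, 2.

-9, -2, 2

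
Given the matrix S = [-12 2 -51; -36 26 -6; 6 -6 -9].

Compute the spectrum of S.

-10, 6, 9

Set up det(λI - S) = 0.
Cofactor expansion gives p(λ) = λ^3 - 5λ^2 - 96λ + 540.
Rational-root test: λ = -10 gives p(-10) = 0.
Dividing by (λ + 10) leaves λ^2 - 15λ + 54.
The quadratic factors as (λ - 6)·(λ - 9).
Eigenvalues: -10, 6, 9.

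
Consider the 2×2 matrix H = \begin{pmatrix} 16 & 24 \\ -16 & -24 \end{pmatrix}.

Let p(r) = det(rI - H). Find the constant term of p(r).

p(r) = r^2 + 8r.
The constant term is 0.

0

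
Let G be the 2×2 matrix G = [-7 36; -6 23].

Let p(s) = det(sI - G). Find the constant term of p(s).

p(s) = s^2 - 16s + 55.
The constant term is 55.

55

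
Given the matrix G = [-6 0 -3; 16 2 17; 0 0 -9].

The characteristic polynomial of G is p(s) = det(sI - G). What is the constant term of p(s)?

p(s) = s^3 + 13s^2 + 24s - 108.
The constant term is -108.

-108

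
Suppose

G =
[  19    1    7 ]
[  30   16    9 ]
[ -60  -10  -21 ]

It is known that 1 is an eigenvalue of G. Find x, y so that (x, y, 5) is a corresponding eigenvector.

-2, 1

We need (G - 1I)v = 0.
G - 1I = [[18, 1, 7], [30, 15, 9], [-60, -10, -22]].
Row 1: (18)·x + (1)·y + (7)·5 = 0
Row 2: (30)·x + (15)·y + (9)·5 = 0
Row 3: (-60)·x + (-10)·y + (-22)·5 = 0
Solving gives x = -2, y = 1.
Check: G·(-2, 1, 5) = (-2, 1, 5) = 1·(-2, 1, 5).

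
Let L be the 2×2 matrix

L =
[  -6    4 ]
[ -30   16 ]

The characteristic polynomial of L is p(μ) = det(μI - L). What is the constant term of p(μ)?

p(μ) = μ^2 - 10μ + 24.
The constant term is 24.

24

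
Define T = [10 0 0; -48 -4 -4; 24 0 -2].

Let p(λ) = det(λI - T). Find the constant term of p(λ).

p(λ) = λ^3 - 4λ^2 - 52λ - 80.
The constant term is -80.

-80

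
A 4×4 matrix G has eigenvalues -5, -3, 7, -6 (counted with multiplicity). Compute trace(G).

trace(G) is the sum of the eigenvalues: (-5) + (-3) + (7) + (-6) = -7.

-7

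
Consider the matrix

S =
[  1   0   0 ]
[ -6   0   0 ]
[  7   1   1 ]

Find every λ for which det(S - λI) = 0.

S is lower triangular, so its eigenvalues are the diagonal entries.
Diagonal: 1, 0, 1.

0, 1, 1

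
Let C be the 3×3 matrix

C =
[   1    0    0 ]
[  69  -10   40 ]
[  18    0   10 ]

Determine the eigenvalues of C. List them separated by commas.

Set up det(rI - C) = 0.
Cofactor expansion gives p(r) = r^3 - r^2 - 100r + 100.
Rational-root test: r = 1 gives p(1) = 0.
Dividing by (r - 1) leaves r^2 - 100.
The quadratic factors as (r + 10)·(r - 10).
Eigenvalues: -10, 1, 10.

-10, 1, 10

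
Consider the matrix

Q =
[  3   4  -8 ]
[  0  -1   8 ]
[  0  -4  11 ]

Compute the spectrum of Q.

The characteristic polynomial is p(t) = det(tI - Q).
Expanding along the first row, p(t) = t^3 - 13t^2 + 51t - 63.
Try t = 3: p(3) = 0, so 3 is a root.
Dividing by (t - 3) leaves t^2 - 10t + 21.
The quadratic factors as (t - 3)·(t - 7).
Eigenvalues: 3, 3, 7.

3, 3, 7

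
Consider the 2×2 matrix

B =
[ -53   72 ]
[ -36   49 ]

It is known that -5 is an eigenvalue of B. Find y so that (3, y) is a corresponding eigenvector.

We need (B + 5I)v = 0.
B + 5I = [[-48, 72], [-36, 54]].
Row 1: (-48)·3 + (72)·y = 0
Row 2: (-36)·3 + (54)·y = 0
Solving gives y = 2.
Check: B·(3, 2) = (-15, -10) = -5·(3, 2).

2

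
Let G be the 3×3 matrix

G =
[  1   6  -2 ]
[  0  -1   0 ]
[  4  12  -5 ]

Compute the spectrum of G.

Compute the characteristic polynomial p(λ) = det(λI - G).
Expanding the 3×3 determinant: p(λ) = λ^3 + 5λ^2 + 7λ + 3.
Rational-root test: λ = -3 gives p(-3) = 0.
Dividing by (λ + 3) leaves λ^2 + 2λ + 1.
The quadratic factor is (λ + 1)^2.
Eigenvalues: -3, -1, -1.

-3, -1, -1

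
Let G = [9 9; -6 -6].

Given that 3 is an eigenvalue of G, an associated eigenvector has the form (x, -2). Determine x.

We need (G - 3I)v = 0.
G - 3I = [[6, 9], [-6, -9]].
Row 1: (6)·x + (9)·-2 = 0
Row 2: (-6)·x + (-9)·-2 = 0
Solving gives x = 3.
Check: G·(3, -2) = (9, -6) = 3·(3, -2).

3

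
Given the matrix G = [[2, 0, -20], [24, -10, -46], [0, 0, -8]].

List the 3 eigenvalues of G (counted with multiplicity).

-10, -8, 2

The characteristic polynomial is p(lambda) = det(lambda·I - G).
Expanding along the first row, p(lambda) = lambda^3 + 16·lambda^2 + 44·lambda - 160.
Since p(-8) = 0, lambda = -8 is a root.
Dividing by (lambda + 8) leaves lambda^2 + 8·lambda - 20.
The quadratic factors as (lambda + 10)·(lambda - 2).
Eigenvalues: -10, -8, 2.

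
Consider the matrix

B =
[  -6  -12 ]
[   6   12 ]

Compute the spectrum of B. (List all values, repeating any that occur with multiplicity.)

det(B - λI) = (-6 - λ)(12 - λ) - (-12)·(6) = λ^2 - 6λ.
This factors as λ·(λ - 6) = 0.
Eigenvalues: 0, 6.

0, 6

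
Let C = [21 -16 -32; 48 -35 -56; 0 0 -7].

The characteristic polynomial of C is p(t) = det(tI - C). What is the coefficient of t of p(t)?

p(t) = t^3 + 21t^2 + 131t + 231.
The coefficient of t is 131.

131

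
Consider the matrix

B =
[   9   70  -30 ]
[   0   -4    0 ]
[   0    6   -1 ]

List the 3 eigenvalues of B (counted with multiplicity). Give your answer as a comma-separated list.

The characteristic polynomial is p(μ) = det(μI - B).
Expanding the 3×3 determinant: p(μ) = μ^3 - 4μ^2 - 41μ - 36.
Try μ = -1: p(-1) = 0, so -1 is a root.
Dividing by (μ + 1) leaves μ^2 - 5μ - 36.
The quadratic factors as (μ + 4)·(μ - 9).
Eigenvalues: -4, -1, 9.

-4, -1, 9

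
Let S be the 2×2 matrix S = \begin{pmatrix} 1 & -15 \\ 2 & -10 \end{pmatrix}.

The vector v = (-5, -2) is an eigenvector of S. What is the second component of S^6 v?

-31250

First find the eigenvalue: Sv = (25, 10) = -5·(-5, -2), so λ = -5.
Then S^6 v = λ^6·v = (-5)^6·(-5, -2) = 15625·(-5, -2) = (-78125, -31250).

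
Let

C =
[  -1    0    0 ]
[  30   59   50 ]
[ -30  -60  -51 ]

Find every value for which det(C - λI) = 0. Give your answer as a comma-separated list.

-1, -1, 9

Set up det(λI - C) = 0.
Expanding the 3×3 determinant: p(λ) = λ^3 - 7λ^2 - 17λ - 9.
Rational-root test: λ = -1 gives p(-1) = 0.
Factor out (λ + 1): p(λ) = (λ + 1)·(λ^2 - 8λ - 9).
The quadratic factors as (λ + 1)·(λ - 9).
Eigenvalues: -1, -1, 9.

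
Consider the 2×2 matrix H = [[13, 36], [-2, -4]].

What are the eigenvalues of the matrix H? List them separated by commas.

4, 5

det(H - λI) = (13 - λ)(-4 - λ) - (36)·(-2) = λ^2 - 9λ + 20.
This factors as (λ - 4)·(λ - 5) = 0.
Eigenvalues: 4, 5.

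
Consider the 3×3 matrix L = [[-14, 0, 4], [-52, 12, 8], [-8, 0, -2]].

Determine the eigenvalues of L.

Compute the characteristic polynomial p(s) = det(sI - L).
Expanding the 3×3 determinant: p(s) = s^3 + 4s^2 - 132s - 720.
Rational-root test: s = -6 gives p(-6) = 0.
Dividing by (s + 6) leaves s^2 - 2s - 120.
The quadratic factors as (s + 10)·(s - 12).
Eigenvalues: -10, -6, 12.

-10, -6, 12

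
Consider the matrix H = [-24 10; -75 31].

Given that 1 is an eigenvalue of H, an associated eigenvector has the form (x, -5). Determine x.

We need (H - 1I)v = 0.
H - 1I = [[-25, 10], [-75, 30]].
Row 1: (-25)·x + (10)·-5 = 0
Row 2: (-75)·x + (30)·-5 = 0
Solving gives x = -2.
Check: H·(-2, -5) = (-2, -5) = 1·(-2, -5).

-2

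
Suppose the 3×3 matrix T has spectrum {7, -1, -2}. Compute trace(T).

4

trace(T) is the sum of the eigenvalues: (7) + (-1) + (-2) = 4.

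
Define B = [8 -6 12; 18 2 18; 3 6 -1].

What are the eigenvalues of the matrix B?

Set up det(λI - B) = 0.
Expanding along the first row, p(λ) = λ^3 - 9λ^2 - 30λ + 88.
Try λ = 2: p(2) = 0, so 2 is a root.
Dividing by (λ - 2) leaves λ^2 - 7λ - 44.
The quadratic factors as (λ + 4)·(λ - 11).
Eigenvalues: -4, 2, 11.

-4, 2, 11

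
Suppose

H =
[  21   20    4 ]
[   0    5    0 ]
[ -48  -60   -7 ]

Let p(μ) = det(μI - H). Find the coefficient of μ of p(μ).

p(μ) = μ^3 - 19μ^2 + 115μ - 225.
The coefficient of μ is 115.

115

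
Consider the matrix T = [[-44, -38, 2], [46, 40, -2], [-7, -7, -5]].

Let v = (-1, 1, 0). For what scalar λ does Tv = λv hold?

-6

Compute Tv: T·(-1, 1, 0) = (6, -6, 0).
Since Tv = λv, compare component 1: 6 = λ·-1, so λ = -6.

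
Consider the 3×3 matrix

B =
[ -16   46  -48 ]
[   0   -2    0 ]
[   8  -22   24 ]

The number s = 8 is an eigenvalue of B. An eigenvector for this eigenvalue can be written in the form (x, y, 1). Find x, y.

We need (B - 8I)v = 0.
B - 8I = [[-24, 46, -48], [0, -10, 0], [8, -22, 16]].
Row 1: (-24)·x + (46)·y + (-48)·1 = 0
Row 2: (0)·x + (-10)·y + (0)·1 = 0
Row 3: (8)·x + (-22)·y + (16)·1 = 0
Solving gives x = -2, y = 0.
Check: B·(-2, 0, 1) = (-16, 0, 8) = 8·(-2, 0, 1).

-2, 0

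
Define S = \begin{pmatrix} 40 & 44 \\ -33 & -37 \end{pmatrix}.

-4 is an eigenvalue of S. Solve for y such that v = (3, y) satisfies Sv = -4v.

-3

We need (S + 4I)v = 0.
S + 4I = [[44, 44], [-33, -33]].
Row 1: (44)·3 + (44)·y = 0
Row 2: (-33)·3 + (-33)·y = 0
Solving gives y = -3.
Check: S·(3, -3) = (-12, 12) = -4·(3, -3).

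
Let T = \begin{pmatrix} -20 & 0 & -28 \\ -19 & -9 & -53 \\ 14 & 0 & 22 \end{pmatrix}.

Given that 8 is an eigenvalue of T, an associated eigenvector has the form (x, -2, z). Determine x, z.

We need (T - 8I)v = 0.
T - 8I = [[-28, 0, -28], [-19, -17, -53], [14, 0, 14]].
Row 1: (-28)·x + (0)·-2 + (-28)·z = 0
Row 2: (-19)·x + (-17)·-2 + (-53)·z = 0
Row 3: (14)·x + (0)·-2 + (14)·z = 0
Solving gives x = -1, z = 1.
Check: T·(-1, -2, 1) = (-8, -16, 8) = 8·(-1, -2, 1).

-1, 1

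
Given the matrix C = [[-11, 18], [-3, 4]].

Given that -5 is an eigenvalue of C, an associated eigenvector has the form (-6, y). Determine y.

We need (C + 5I)v = 0.
C + 5I = [[-6, 18], [-3, 9]].
Row 1: (-6)·-6 + (18)·y = 0
Row 2: (-3)·-6 + (9)·y = 0
Solving gives y = -2.
Check: C·(-6, -2) = (30, 10) = -5·(-6, -2).

-2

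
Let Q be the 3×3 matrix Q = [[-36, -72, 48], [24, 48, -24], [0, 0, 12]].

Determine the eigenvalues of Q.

0, 12, 12

Compute the characteristic polynomial p(λ) = det(λI - Q).
Cofactor expansion gives p(λ) = λ^3 - 24λ^2 + 144λ.
Since p(0) = 0, λ = 0 is a root.
Factor out λ: p(λ) = λ·(λ^2 - 24λ + 144).
The quadratic factor is (λ - 12)^2.
Eigenvalues: 0, 12, 12.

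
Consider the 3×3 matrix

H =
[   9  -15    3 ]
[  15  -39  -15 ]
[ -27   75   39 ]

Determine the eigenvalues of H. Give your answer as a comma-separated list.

The characteristic polynomial is p(μ) = det(μI - H).
Expanding the 3×3 determinant: p(μ) = μ^3 - 9μ^2 - 90μ + 648.
Since p(6) = 0, μ = 6 is a root.
Dividing by (μ - 6) leaves μ^2 - 3μ - 108.
The quadratic factors as (μ + 9)·(μ - 12).
Eigenvalues: -9, 6, 12.

-9, 6, 12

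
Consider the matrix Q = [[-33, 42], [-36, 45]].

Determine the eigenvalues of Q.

det(Q - μI) = (-33 - μ)(45 - μ) - (42)·(-36) = μ^2 - 12μ + 27.
This factors as (μ - 3)·(μ - 9) = 0.
Eigenvalues: 3, 9.

3, 9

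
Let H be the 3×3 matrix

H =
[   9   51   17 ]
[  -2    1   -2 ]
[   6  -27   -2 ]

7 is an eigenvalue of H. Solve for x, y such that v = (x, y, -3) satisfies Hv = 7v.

0, 1

We need (H - 7I)v = 0.
H - 7I = [[2, 51, 17], [-2, -6, -2], [6, -27, -9]].
Row 1: (2)·x + (51)·y + (17)·-3 = 0
Row 2: (-2)·x + (-6)·y + (-2)·-3 = 0
Row 3: (6)·x + (-27)·y + (-9)·-3 = 0
Solving gives x = 0, y = 1.
Check: H·(0, 1, -3) = (0, 7, -21) = 7·(0, 1, -3).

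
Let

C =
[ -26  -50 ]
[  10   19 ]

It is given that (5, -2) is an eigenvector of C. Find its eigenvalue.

Compute Cv: C·(5, -2) = (-30, 12).
Since Cv = λv, compare component 1: -30 = λ·5, so λ = -6.

-6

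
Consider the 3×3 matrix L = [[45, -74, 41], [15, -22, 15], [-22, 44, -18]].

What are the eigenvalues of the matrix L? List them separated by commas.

-7, 4, 8

Compute the characteristic polynomial p(s) = det(sI - L).
Expanding the 3×3 determinant: p(s) = s^3 - 5s^2 - 52s + 224.
Since p(8) = 0, s = 8 is a root.
Factor out (s - 8): p(s) = (s - 8)·(s^2 + 3s - 28).
The quadratic factors as (s + 7)·(s - 4).
Eigenvalues: -7, 4, 8.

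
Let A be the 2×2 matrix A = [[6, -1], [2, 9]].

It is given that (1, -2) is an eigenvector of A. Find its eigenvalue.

8

Compute Av: A·(1, -2) = (8, -16).
Since Av = λv, compare component 1: 8 = λ·1, so λ = 8.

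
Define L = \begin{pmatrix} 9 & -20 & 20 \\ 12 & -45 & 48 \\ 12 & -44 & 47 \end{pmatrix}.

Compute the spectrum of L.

-1, 3, 9

The characteristic polynomial is p(lambda) = det(lambda·I - L).
Expanding the 3×3 determinant: p(lambda) = lambda^3 - 11·lambda^2 + 15·lambda + 27.
Since p(-1) = 0, lambda = -1 is a root.
Dividing by (lambda + 1) leaves lambda^2 - 12·lambda + 27.
The quadratic factors as (lambda - 3)·(lambda - 9).
Eigenvalues: -1, 3, 9.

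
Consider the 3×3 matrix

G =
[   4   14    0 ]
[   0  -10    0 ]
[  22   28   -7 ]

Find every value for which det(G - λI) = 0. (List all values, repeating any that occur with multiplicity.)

-10, -7, 4

Compute the characteristic polynomial p(λ) = det(λI - G).
Cofactor expansion gives p(λ) = λ^3 + 13λ^2 + 2λ - 280.
Try λ = 4: p(4) = 0, so 4 is a root.
Factor out (λ - 4): p(λ) = (λ - 4)·(λ^2 + 17λ + 70).
The quadratic factors as (λ + 10)·(λ + 7).
Eigenvalues: -10, -7, 4.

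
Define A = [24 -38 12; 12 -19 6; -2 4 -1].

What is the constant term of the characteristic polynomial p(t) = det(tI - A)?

p(0) = det(0·I − A) = det(−A) = (−1)^3·det(A).
det(A) = 0, so p(0) = 0.

0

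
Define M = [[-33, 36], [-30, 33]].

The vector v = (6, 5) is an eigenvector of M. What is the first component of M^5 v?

-1458

First find the eigenvalue: Mv = (-18, -15) = -3·(6, 5), so λ = -3.
Then M^5 v = λ^5·v = (-3)^5·(6, 5) = -243·(6, 5) = (-1458, -1215).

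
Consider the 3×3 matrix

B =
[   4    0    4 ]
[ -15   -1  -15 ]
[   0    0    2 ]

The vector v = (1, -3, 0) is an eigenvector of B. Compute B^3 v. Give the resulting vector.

(64, -192, 0)

First find the eigenvalue: Bv = (4, -12, 0) = 4·(1, -3, 0), so λ = 4.
Then B^3 v = λ^3·v = 4^3·(1, -3, 0) = 64·(1, -3, 0) = (64, -192, 0).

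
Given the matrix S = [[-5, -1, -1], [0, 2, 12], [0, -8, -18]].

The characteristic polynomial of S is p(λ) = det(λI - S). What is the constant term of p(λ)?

300

p(λ) = λ^3 + 21λ^2 + 140λ + 300.
The constant term is 300.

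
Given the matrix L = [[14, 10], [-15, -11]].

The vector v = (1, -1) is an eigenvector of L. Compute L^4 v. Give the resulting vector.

First find the eigenvalue: Lv = (4, -4) = 4·(1, -1), so λ = 4.
Then L^4 v = λ^4·v = 4^4·(1, -1) = 256·(1, -1) = (256, -256).

(256, -256)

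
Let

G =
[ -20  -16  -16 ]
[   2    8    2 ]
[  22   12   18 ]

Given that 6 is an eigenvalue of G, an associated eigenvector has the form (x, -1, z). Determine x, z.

0, 1

We need (G - 6I)v = 0.
G - 6I = [[-26, -16, -16], [2, 2, 2], [22, 12, 12]].
Row 1: (-26)·x + (-16)·-1 + (-16)·z = 0
Row 2: (2)·x + (2)·-1 + (2)·z = 0
Row 3: (22)·x + (12)·-1 + (12)·z = 0
Solving gives x = 0, z = 1.
Check: G·(0, -1, 1) = (0, -6, 6) = 6·(0, -1, 1).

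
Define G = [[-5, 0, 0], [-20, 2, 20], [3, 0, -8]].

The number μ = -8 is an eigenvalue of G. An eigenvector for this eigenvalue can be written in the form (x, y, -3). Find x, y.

0, 6

We need (G + 8I)v = 0.
G + 8I = [[3, 0, 0], [-20, 10, 20], [3, 0, 0]].
Row 1: (3)·x + (0)·y + (0)·-3 = 0
Row 2: (-20)·x + (10)·y + (20)·-3 = 0
Row 3: (3)·x + (0)·y + (0)·-3 = 0
Solving gives x = 0, y = 6.
Check: G·(0, 6, -3) = (0, -48, 24) = -8·(0, 6, -3).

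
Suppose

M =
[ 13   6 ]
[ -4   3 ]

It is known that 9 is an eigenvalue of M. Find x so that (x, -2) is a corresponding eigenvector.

We need (M - 9I)v = 0.
M - 9I = [[4, 6], [-4, -6]].
Row 1: (4)·x + (6)·-2 = 0
Row 2: (-4)·x + (-6)·-2 = 0
Solving gives x = 3.
Check: M·(3, -2) = (27, -18) = 9·(3, -2).

3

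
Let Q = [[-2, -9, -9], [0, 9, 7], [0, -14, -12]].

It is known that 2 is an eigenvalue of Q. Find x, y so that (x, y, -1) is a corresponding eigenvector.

We need (Q - 2I)v = 0.
Q - 2I = [[-4, -9, -9], [0, 7, 7], [0, -14, -14]].
Row 1: (-4)·x + (-9)·y + (-9)·-1 = 0
Row 2: (0)·x + (7)·y + (7)·-1 = 0
Row 3: (0)·x + (-14)·y + (-14)·-1 = 0
Solving gives x = 0, y = 1.
Check: Q·(0, 1, -1) = (0, 2, -2) = 2·(0, 1, -1).

0, 1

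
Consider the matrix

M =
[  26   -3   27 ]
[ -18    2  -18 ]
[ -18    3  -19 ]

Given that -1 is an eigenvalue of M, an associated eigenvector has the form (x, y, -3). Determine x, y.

3, 0

We need (M + 1I)v = 0.
M + 1I = [[27, -3, 27], [-18, 3, -18], [-18, 3, -18]].
Row 1: (27)·x + (-3)·y + (27)·-3 = 0
Row 2: (-18)·x + (3)·y + (-18)·-3 = 0
Row 3: (-18)·x + (3)·y + (-18)·-3 = 0
Solving gives x = 3, y = 0.
Check: M·(3, 0, -3) = (-3, 0, 3) = -1·(3, 0, -3).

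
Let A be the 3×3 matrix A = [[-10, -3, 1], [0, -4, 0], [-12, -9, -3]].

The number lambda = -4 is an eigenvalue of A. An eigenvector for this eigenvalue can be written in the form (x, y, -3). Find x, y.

We need (A + 4I)v = 0.
A + 4I = [[-6, -3, 1], [0, 0, 0], [-12, -9, 1]].
Row 1: (-6)·x + (-3)·y + (1)·-3 = 0
Row 2: (0)·x + (0)·y + (0)·-3 = 0
Row 3: (-12)·x + (-9)·y + (1)·-3 = 0
Solving gives x = -1, y = 1.
Check: A·(-1, 1, -3) = (4, -4, 12) = -4·(-1, 1, -3).

-1, 1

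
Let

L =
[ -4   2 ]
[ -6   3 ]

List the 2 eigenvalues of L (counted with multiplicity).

det(L - λI) = (-4 - λ)(3 - λ) - (2)·(-6) = λ^2 + λ.
This factors as (λ + 1)·λ = 0.
Eigenvalues: -1, 0.

-1, 0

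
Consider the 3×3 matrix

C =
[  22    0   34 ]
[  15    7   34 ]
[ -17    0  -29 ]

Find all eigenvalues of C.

The characteristic polynomial is p(λ) = det(λI - C).
Expanding the 3×3 determinant: p(λ) = λ^3 - 109λ + 420.
Rational-root test: λ = 5 gives p(5) = 0.
Factor out (λ - 5): p(λ) = (λ - 5)·(λ^2 + 5λ - 84).
The quadratic factors as (λ + 12)·(λ - 7).
Eigenvalues: -12, 5, 7.

-12, 5, 7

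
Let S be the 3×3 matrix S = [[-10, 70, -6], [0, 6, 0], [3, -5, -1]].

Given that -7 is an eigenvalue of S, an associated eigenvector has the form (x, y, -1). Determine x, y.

We need (S + 7I)v = 0.
S + 7I = [[-3, 70, -6], [0, 13, 0], [3, -5, 6]].
Row 1: (-3)·x + (70)·y + (-6)·-1 = 0
Row 2: (0)·x + (13)·y + (0)·-1 = 0
Row 3: (3)·x + (-5)·y + (6)·-1 = 0
Solving gives x = 2, y = 0.
Check: S·(2, 0, -1) = (-14, 0, 7) = -7·(2, 0, -1).

2, 0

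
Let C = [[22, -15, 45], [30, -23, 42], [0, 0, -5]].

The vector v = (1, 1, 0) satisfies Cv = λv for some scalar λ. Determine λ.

7

Compute Cv: C·(1, 1, 0) = (7, 7, 0).
Since Cv = λv, compare component 1: 7 = λ·1, so λ = 7.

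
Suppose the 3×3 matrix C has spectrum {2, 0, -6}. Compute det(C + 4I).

-48

If C has eigenvalues 2, 0, -6, then C + 4I has eigenvalues 6, 4, -2.
det(C + 4I) = (6) · (4) · (-2) = -48.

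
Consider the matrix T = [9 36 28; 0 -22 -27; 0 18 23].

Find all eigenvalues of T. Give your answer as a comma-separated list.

Set up det(sI - T) = 0.
Expanding along the first row, p(s) = s^3 - 10s^2 - 11s + 180.
Rational-root test: s = 9 gives p(9) = 0.
Factor out (s - 9): p(s) = (s - 9)·(s^2 - s - 20).
The quadratic factors as (s + 4)·(s - 5).
Eigenvalues: -4, 5, 9.

-4, 5, 9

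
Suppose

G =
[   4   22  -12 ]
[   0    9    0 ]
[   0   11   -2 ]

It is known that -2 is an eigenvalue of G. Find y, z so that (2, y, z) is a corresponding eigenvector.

We need (G + 2I)v = 0.
G + 2I = [[6, 22, -12], [0, 11, 0], [0, 11, 0]].
Row 1: (6)·2 + (22)·y + (-12)·z = 0
Row 2: (0)·2 + (11)·y + (0)·z = 0
Row 3: (0)·2 + (11)·y + (0)·z = 0
Solving gives y = 0, z = 1.
Check: G·(2, 0, 1) = (-4, 0, -2) = -2·(2, 0, 1).

0, 1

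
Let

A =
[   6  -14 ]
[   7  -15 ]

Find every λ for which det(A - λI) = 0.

det(A - μI) = (6 - μ)(-15 - μ) - (-14)·(7) = μ^2 + 9μ + 8.
This factors as (μ + 8)·(μ + 1) = 0.
Eigenvalues: -8, -1.

-8, -1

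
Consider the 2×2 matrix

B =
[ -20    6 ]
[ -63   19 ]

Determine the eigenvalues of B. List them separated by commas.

-2, 1

det(B - λI) = (-20 - λ)(19 - λ) - (6)·(-63) = λ^2 + λ - 2.
This factors as (λ + 2)·(λ - 1) = 0.
Eigenvalues: -2, 1.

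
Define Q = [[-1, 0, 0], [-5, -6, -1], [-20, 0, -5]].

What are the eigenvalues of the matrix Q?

Set up det(λI - Q) = 0.
Expanding the 3×3 determinant: p(λ) = λ^3 + 12λ^2 + 41λ + 30.
Since p(-5) = 0, λ = -5 is a root.
Dividing by (λ + 5) leaves λ^2 + 7λ + 6.
The quadratic factors as (λ + 6)·(λ + 1).
Eigenvalues: -6, -5, -1.

-6, -5, -1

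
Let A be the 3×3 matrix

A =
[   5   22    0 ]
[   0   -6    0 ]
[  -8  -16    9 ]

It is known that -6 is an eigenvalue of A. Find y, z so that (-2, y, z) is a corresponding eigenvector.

We need (A + 6I)v = 0.
A + 6I = [[11, 22, 0], [0, 0, 0], [-8, -16, 15]].
Row 1: (11)·-2 + (22)·y + (0)·z = 0
Row 2: (0)·-2 + (0)·y + (0)·z = 0
Row 3: (-8)·-2 + (-16)·y + (15)·z = 0
Solving gives y = 1, z = 0.
Check: A·(-2, 1, 0) = (12, -6, 0) = -6·(-2, 1, 0).

1, 0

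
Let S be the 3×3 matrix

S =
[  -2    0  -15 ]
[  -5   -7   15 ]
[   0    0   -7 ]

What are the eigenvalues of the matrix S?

Compute the characteristic polynomial p(λ) = det(λI - S).
Expanding the 3×3 determinant: p(λ) = λ^3 + 16λ^2 + 77λ + 98.
Try λ = -2: p(-2) = 0, so -2 is a root.
Factor out (λ + 2): p(λ) = (λ + 2)·(λ^2 + 14λ + 49).
The quadratic factor is (λ + 7)^2.
Eigenvalues: -7, -7, -2.

-7, -7, -2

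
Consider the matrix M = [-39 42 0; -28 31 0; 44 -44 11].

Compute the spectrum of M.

Compute the characteristic polynomial p(s) = det(sI - M).
Expanding the 3×3 determinant: p(s) = s^3 - 3s^2 - 121s + 363.
Since p(-11) = 0, s = -11 is a root.
Factor out (s + 11): p(s) = (s + 11)·(s^2 - 14s + 33).
The quadratic factors as (s - 3)·(s - 11).
Eigenvalues: -11, 3, 11.

-11, 3, 11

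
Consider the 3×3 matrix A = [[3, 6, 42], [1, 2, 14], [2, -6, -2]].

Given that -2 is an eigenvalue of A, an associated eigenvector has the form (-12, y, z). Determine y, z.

-4, 2

We need (A + 2I)v = 0.
A + 2I = [[5, 6, 42], [1, 4, 14], [2, -6, 0]].
Row 1: (5)·-12 + (6)·y + (42)·z = 0
Row 2: (1)·-12 + (4)·y + (14)·z = 0
Row 3: (2)·-12 + (-6)·y + (0)·z = 0
Solving gives y = -4, z = 2.
Check: A·(-12, -4, 2) = (24, 8, -4) = -2·(-12, -4, 2).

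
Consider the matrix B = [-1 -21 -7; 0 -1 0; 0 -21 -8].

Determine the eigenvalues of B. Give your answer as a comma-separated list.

Compute the characteristic polynomial p(lambda) = det(lambda·I - B).
Expanding the 3×3 determinant: p(lambda) = lambda^3 + 10·lambda^2 + 17·lambda + 8.
Try lambda = -1: p(-1) = 0, so -1 is a root.
Factor out (lambda + 1): p(lambda) = (lambda + 1)·(lambda^2 + 9·lambda + 8).
The quadratic factors as (lambda + 8)·(lambda + 1).
Eigenvalues: -8, -1, -1.

-8, -1, -1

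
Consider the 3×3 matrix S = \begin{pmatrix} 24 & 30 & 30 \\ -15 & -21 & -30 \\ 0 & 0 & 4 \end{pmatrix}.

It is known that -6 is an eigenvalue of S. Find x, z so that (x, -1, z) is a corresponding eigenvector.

1, 0

We need (S + 6I)v = 0.
S + 6I = [[30, 30, 30], [-15, -15, -30], [0, 0, 10]].
Row 1: (30)·x + (30)·-1 + (30)·z = 0
Row 2: (-15)·x + (-15)·-1 + (-30)·z = 0
Row 3: (0)·x + (0)·-1 + (10)·z = 0
Solving gives x = 1, z = 0.
Check: S·(1, -1, 0) = (-6, 6, 0) = -6·(1, -1, 0).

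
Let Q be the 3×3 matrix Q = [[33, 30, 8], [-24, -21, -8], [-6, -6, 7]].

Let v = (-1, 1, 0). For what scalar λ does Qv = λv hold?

3

Compute Qv: Q·(-1, 1, 0) = (-3, 3, 0).
Since Qv = λv, compare component 1: -3 = λ·-1, so λ = 3.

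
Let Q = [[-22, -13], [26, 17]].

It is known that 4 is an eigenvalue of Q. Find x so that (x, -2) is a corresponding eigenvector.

We need (Q - 4I)v = 0.
Q - 4I = [[-26, -13], [26, 13]].
Row 1: (-26)·x + (-13)·-2 = 0
Row 2: (26)·x + (13)·-2 = 0
Solving gives x = 1.
Check: Q·(1, -2) = (4, -8) = 4·(1, -2).

1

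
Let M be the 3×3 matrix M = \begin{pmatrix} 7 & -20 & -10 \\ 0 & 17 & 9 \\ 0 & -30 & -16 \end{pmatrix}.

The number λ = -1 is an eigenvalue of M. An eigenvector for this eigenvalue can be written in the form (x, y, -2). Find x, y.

We need (M + 1I)v = 0.
M + 1I = [[8, -20, -10], [0, 18, 9], [0, -30, -15]].
Row 1: (8)·x + (-20)·y + (-10)·-2 = 0
Row 2: (0)·x + (18)·y + (9)·-2 = 0
Row 3: (0)·x + (-30)·y + (-15)·-2 = 0
Solving gives x = 0, y = 1.
Check: M·(0, 1, -2) = (0, -1, 2) = -1·(0, 1, -2).

0, 1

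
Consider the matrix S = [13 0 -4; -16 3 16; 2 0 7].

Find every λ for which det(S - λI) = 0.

Set up det(μI - S) = 0.
Cofactor expansion gives p(μ) = μ^3 - 23μ^2 + 159μ - 297.
Try μ = 3: p(3) = 0, so 3 is a root.
Factor out (μ - 3): p(μ) = (μ - 3)·(μ^2 - 20μ + 99).
The quadratic factors as (μ - 9)·(μ - 11).
Eigenvalues: 3, 9, 11.

3, 9, 11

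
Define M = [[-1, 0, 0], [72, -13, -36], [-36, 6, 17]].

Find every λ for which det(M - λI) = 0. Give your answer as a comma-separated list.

-1, -1, 5

Set up det(tI - M) = 0.
Cofactor expansion gives p(t) = t^3 - 3t^2 - 9t - 5.
Try t = -1: p(-1) = 0, so -1 is a root.
Dividing by (t + 1) leaves t^2 - 4t - 5.
The quadratic factors as (t + 1)·(t - 5).
Eigenvalues: -1, -1, 5.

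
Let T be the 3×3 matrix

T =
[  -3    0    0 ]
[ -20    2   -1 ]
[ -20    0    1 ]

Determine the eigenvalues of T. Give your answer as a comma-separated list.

-3, 1, 2

Set up det(rI - T) = 0.
Expanding along the first row, p(r) = r^3 - 7r + 6.
Try r = 2: p(2) = 0, so 2 is a root.
Dividing by (r - 2) leaves r^2 + 2r - 3.
The quadratic factors as (r + 3)·(r - 1).
Eigenvalues: -3, 1, 2.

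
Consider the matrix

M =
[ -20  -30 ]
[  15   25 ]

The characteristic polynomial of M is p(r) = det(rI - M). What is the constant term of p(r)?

p(r) = r^2 - 5r - 50.
The constant term is -50.

-50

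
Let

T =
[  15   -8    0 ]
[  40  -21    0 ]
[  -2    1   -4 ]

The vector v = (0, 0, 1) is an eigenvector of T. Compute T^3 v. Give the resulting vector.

(0, 0, -64)

First find the eigenvalue: Tv = (0, 0, -4) = -4·(0, 0, 1), so λ = -4.
Then T^3 v = λ^3·v = (-4)^3·(0, 0, 1) = -64·(0, 0, 1) = (0, 0, -64).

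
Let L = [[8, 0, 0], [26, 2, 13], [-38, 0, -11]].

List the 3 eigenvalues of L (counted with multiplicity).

-11, 2, 8

The characteristic polynomial is p(lambda) = det(lambda·I - L).
Cofactor expansion gives p(lambda) = lambda^3 + lambda^2 - 94·lambda + 176.
Try lambda = -11: p(-11) = 0, so -11 is a root.
Dividing by (lambda + 11) leaves lambda^2 - 10·lambda + 16.
The quadratic factors as (lambda - 2)·(lambda - 8).
Eigenvalues: -11, 2, 8.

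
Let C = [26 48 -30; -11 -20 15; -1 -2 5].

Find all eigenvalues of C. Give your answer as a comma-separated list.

2, 4, 5

Compute the characteristic polynomial p(μ) = det(μI - C).
Expanding along the first row, p(μ) = μ^3 - 11μ^2 + 38μ - 40.
Since p(2) = 0, μ = 2 is a root.
Dividing by (μ - 2) leaves μ^2 - 9μ + 20.
The quadratic factors as (μ - 4)·(μ - 5).
Eigenvalues: 2, 4, 5.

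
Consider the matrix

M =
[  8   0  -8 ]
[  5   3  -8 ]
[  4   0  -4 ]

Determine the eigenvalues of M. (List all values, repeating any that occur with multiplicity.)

The characteristic polynomial is p(r) = det(rI - M).
Cofactor expansion gives p(r) = r^3 - 7r^2 + 12r.
Since p(0) = 0, r = 0 is a root.
Dividing by r leaves r^2 - 7r + 12.
The quadratic factors as (r - 3)·(r - 4).
Eigenvalues: 0, 3, 4.

0, 3, 4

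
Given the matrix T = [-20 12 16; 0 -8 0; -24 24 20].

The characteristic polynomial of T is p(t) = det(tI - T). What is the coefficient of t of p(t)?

p(t) = t^3 + 8t^2 - 16t - 128.
The coefficient of t is -16.

-16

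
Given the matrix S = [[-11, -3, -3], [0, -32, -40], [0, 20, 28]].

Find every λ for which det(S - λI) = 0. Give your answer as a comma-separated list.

-12, -11, 8

Set up det(tI - S) = 0.
Expanding along the first row, p(t) = t^3 + 15t^2 - 52t - 1056.
Rational-root test: t = -12 gives p(-12) = 0.
Factor out (t + 12): p(t) = (t + 12)·(t^2 + 3t - 88).
The quadratic factors as (t + 11)·(t - 8).
Eigenvalues: -12, -11, 8.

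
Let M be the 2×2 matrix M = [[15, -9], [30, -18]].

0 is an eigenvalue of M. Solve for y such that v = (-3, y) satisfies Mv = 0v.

We need (M)v = 0.
M = [[15, -9], [30, -18]].
Row 1: (15)·-3 + (-9)·y = 0
Row 2: (30)·-3 + (-18)·y = 0
Solving gives y = -5.
Check: M·(-3, -5) = (0, 0) = 0·(-3, -5).

-5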